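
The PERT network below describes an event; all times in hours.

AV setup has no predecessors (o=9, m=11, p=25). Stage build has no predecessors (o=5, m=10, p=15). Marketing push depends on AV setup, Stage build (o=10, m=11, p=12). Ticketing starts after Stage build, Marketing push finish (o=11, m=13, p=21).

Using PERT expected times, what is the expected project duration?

te_AV setup = (9 + 4·11 + 25)/6 = 78/6 = 13
te_Stage build = (5 + 4·10 + 15)/6 = 60/6 = 10
te_Marketing push = (10 + 4·11 + 12)/6 = 66/6 = 11
te_Ticketing = (11 + 4·13 + 21)/6 = 84/6 = 14

Forward pass:
ES_AV setup = 0; EF_AV setup = 13
ES_Stage build = 0; EF_Stage build = 10
ES_Marketing push = max(EF_AV setup=13, EF_Stage build=10) = 13; EF_Marketing push = 13+11 = 24
ES_Ticketing = max(EF_Stage build=10, EF_Marketing push=24) = 24; EF_Ticketing = 24+14 = 38
Expected project duration μ = 38 hours. Critical path: AV setup → Marketing push → Ticketing.

38 hours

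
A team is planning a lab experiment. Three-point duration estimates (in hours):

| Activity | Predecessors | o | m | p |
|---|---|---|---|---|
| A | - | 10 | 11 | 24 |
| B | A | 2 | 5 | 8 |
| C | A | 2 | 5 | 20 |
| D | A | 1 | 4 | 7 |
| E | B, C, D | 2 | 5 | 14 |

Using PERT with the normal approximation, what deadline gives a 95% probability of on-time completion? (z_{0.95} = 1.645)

te_A = (10 + 4·11 + 24)/6 = 78/6 = 13; σ²_A = ((24−10)/6)² = 5.444
te_B = (2 + 4·5 + 8)/6 = 30/6 = 5; σ²_B = ((8−2)/6)² = 1.000
te_C = (2 + 4·5 + 20)/6 = 42/6 = 7; σ²_C = ((20−2)/6)² = 9.000
te_D = (1 + 4·4 + 7)/6 = 24/6 = 4; σ²_D = ((7−1)/6)² = 1.000
te_E = (2 + 4·5 + 14)/6 = 36/6 = 6; σ²_E = ((14−2)/6)² = 4.000

Forward pass:
ES_A = 0; EF_A = 13
ES_B = 13; EF_B = 13+5 = 18
ES_C = 13; EF_C = 13+7 = 20
ES_D = 13; EF_D = 13+4 = 17
ES_E = max(EF_B=18, EF_C=20, EF_D=17) = 20; EF_E = 20+6 = 26
Expected project duration μ = 26 hours. Critical path: A → C → E.

Variance along critical path = 5.444 + 9.000 + 4.000 = 18.444; σ = 4.295 hours.
D = μ + z·σ = 26 + 1.645·4.295 = 33.1 hours

33.1 hours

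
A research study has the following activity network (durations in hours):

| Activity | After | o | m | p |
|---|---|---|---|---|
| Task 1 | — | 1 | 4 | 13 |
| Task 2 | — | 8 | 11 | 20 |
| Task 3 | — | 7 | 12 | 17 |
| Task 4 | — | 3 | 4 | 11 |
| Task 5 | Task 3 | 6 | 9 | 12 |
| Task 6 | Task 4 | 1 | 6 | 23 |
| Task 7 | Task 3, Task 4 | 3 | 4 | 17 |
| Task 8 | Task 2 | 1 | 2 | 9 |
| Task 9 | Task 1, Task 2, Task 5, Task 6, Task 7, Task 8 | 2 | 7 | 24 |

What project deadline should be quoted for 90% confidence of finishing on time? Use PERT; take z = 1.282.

35.3 hours

te_Task 1 = (1 + 4·4 + 13)/6 = 30/6 = 5; σ²_Task 1 = ((13−1)/6)² = 4.000
te_Task 2 = (8 + 4·11 + 20)/6 = 72/6 = 12; σ²_Task 2 = ((20−8)/6)² = 4.000
te_Task 3 = (7 + 4·12 + 17)/6 = 72/6 = 12; σ²_Task 3 = ((17−7)/6)² = 2.778
te_Task 4 = (3 + 4·4 + 11)/6 = 30/6 = 5; σ²_Task 4 = ((11−3)/6)² = 1.778
te_Task 5 = (6 + 4·9 + 12)/6 = 54/6 = 9; σ²_Task 5 = ((12−6)/6)² = 1.000
te_Task 6 = (1 + 4·6 + 23)/6 = 48/6 = 8; σ²_Task 6 = ((23−1)/6)² = 13.444
te_Task 7 = (3 + 4·4 + 17)/6 = 36/6 = 6; σ²_Task 7 = ((17−3)/6)² = 5.444
te_Task 8 = (1 + 4·2 + 9)/6 = 18/6 = 3; σ²_Task 8 = ((9−1)/6)² = 1.778
te_Task 9 = (2 + 4·7 + 24)/6 = 54/6 = 9; σ²_Task 9 = ((24−2)/6)² = 13.444

Forward pass:
ES_Task 1 = 0; EF_Task 1 = 5
ES_Task 2 = 0; EF_Task 2 = 12
ES_Task 3 = 0; EF_Task 3 = 12
ES_Task 4 = 0; EF_Task 4 = 5
ES_Task 5 = 12; EF_Task 5 = 12+9 = 21
ES_Task 6 = 5; EF_Task 6 = 5+8 = 13
ES_Task 7 = max(EF_Task 3=12, EF_Task 4=5) = 12; EF_Task 7 = 12+6 = 18
ES_Task 8 = 12; EF_Task 8 = 12+3 = 15
ES_Task 9 = max(EF_Task 1=5, EF_Task 2=12, EF_Task 5=21, EF_Task 6=13, EF_Task 7=18, EF_Task 8=15) = 21; EF_Task 9 = 21+9 = 30
Expected project duration μ = 30 hours. Critical path: Task 3 → Task 5 → Task 9.

Variance along critical path = 2.778 + 1.000 + 13.444 = 17.222; σ = 4.150 hours.
D = μ + z·σ = 30 + 1.282·4.150 = 35.3 hours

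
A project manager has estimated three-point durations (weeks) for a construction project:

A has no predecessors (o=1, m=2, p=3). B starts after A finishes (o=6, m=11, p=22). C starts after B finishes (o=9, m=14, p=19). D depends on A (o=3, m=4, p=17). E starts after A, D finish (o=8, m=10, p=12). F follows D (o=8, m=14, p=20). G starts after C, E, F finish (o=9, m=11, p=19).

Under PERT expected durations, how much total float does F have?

6 weeks

te_A = (1 + 4·2 + 3)/6 = 12/6 = 2
te_B = (6 + 4·11 + 22)/6 = 72/6 = 12
te_C = (9 + 4·14 + 19)/6 = 84/6 = 14
te_D = (3 + 4·4 + 17)/6 = 36/6 = 6
te_E = (8 + 4·10 + 12)/6 = 60/6 = 10
te_F = (8 + 4·14 + 20)/6 = 84/6 = 14
te_G = (9 + 4·11 + 19)/6 = 72/6 = 12

Forward pass:
ES_A = 0; EF_A = 2
ES_B = 2; EF_B = 2+12 = 14
ES_C = 14; EF_C = 14+14 = 28
ES_D = 2; EF_D = 2+6 = 8
ES_E = max(EF_A=2, EF_D=8) = 8; EF_E = 8+10 = 18
ES_F = 8; EF_F = 8+14 = 22
ES_G = max(EF_C=28, EF_E=18, EF_F=22) = 28; EF_G = 28+12 = 40
Expected project duration μ = 40 weeks. Critical path: A → B → C → G.

Backward pass:
LF_G = 40; LS_G = 40−12 = 28
LF_F = LS_G = 28; LS_F = 28−14 = 14
LF_E = LS_G = 28; LS_E = 28−10 = 18
LF_D = min(LS_E=18, LS_F=14) = 14; LS_D = 14−6 = 8
LF_C = LS_G = 28; LS_C = 28−14 = 14
LF_B = LS_C = 14; LS_B = 14−12 = 2
LF_A = min(LS_B=2, LS_D=8, LS_E=18) = 2; LS_A = 2−2 = 0
Slack_F = LS_F − ES_F = 14 − 8 = 6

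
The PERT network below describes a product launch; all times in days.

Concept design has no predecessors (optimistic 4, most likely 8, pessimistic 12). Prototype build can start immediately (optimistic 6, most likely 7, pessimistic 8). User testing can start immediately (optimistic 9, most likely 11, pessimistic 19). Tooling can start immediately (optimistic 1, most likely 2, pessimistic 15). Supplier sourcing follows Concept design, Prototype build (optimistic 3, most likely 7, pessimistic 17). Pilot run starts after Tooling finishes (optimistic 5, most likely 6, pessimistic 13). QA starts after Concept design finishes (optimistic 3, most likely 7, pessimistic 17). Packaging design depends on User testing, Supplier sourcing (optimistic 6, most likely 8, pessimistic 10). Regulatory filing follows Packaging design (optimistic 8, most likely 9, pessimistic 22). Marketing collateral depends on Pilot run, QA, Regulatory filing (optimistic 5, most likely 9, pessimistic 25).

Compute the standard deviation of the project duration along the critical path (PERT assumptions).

te_Concept design = (4 + 4·8 + 12)/6 = 48/6 = 8; σ²_Concept design = ((12−4)/6)² = 1.778
te_Prototype build = (6 + 4·7 + 8)/6 = 42/6 = 7; σ²_Prototype build = ((8−6)/6)² = 0.111
te_User testing = (9 + 4·11 + 19)/6 = 72/6 = 12; σ²_User testing = ((19−9)/6)² = 2.778
te_Tooling = (1 + 4·2 + 15)/6 = 24/6 = 4; σ²_Tooling = ((15−1)/6)² = 5.444
te_Supplier sourcing = (3 + 4·7 + 17)/6 = 48/6 = 8; σ²_Supplier sourcing = ((17−3)/6)² = 5.444
te_Pilot run = (5 + 4·6 + 13)/6 = 42/6 = 7; σ²_Pilot run = ((13−5)/6)² = 1.778
te_QA = (3 + 4·7 + 17)/6 = 48/6 = 8; σ²_QA = ((17−3)/6)² = 5.444
te_Packaging design = (6 + 4·8 + 10)/6 = 48/6 = 8; σ²_Packaging design = ((10−6)/6)² = 0.444
te_Regulatory filing = (8 + 4·9 + 22)/6 = 66/6 = 11; σ²_Regulatory filing = ((22−8)/6)² = 5.444
te_Marketing collateral = (5 + 4·9 + 25)/6 = 66/6 = 11; σ²_Marketing collateral = ((25−5)/6)² = 11.111

Forward pass:
ES_Concept design = 0; EF_Concept design = 8
ES_Prototype build = 0; EF_Prototype build = 7
ES_User testing = 0; EF_User testing = 12
ES_Tooling = 0; EF_Tooling = 4
ES_Supplier sourcing = max(EF_Concept design=8, EF_Prototype build=7) = 8; EF_Supplier sourcing = 8+8 = 16
ES_Pilot run = 4; EF_Pilot run = 4+7 = 11
ES_QA = 8; EF_QA = 8+8 = 16
ES_Packaging design = max(EF_User testing=12, EF_Supplier sourcing=16) = 16; EF_Packaging design = 16+8 = 24
ES_Regulatory filing = 24; EF_Regulatory filing = 24+11 = 35
ES_Marketing collateral = max(EF_Pilot run=11, EF_QA=16, EF_Regulatory filing=35) = 35; EF_Marketing collateral = 35+11 = 46
Expected project duration μ = 46 days. Critical path: Concept design → Supplier sourcing → Packaging design → Regulatory filing → Marketing collateral.

Variance along critical path = 1.778 + 5.444 + 0.444 + 5.444 + 11.111 = 24.222
σ = √24.222 = 4.922 days

4.92 days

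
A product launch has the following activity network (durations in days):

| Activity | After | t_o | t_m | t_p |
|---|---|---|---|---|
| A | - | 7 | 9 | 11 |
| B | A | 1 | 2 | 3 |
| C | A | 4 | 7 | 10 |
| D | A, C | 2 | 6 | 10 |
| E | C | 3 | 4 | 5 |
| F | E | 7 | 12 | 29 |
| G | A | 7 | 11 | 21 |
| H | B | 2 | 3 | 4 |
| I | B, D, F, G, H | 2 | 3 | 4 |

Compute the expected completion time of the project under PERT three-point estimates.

37 days

te_A = (7 + 4·9 + 11)/6 = 54/6 = 9
te_B = (1 + 4·2 + 3)/6 = 12/6 = 2
te_C = (4 + 4·7 + 10)/6 = 42/6 = 7
te_D = (2 + 4·6 + 10)/6 = 36/6 = 6
te_E = (3 + 4·4 + 5)/6 = 24/6 = 4
te_F = (7 + 4·12 + 29)/6 = 84/6 = 14
te_G = (7 + 4·11 + 21)/6 = 72/6 = 12
te_H = (2 + 4·3 + 4)/6 = 18/6 = 3
te_I = (2 + 4·3 + 4)/6 = 18/6 = 3

Forward pass:
ES_A = 0; EF_A = 9
ES_B = 9; EF_B = 9+2 = 11
ES_C = 9; EF_C = 9+7 = 16
ES_D = max(EF_A=9, EF_C=16) = 16; EF_D = 16+6 = 22
ES_E = 16; EF_E = 16+4 = 20
ES_F = 20; EF_F = 20+14 = 34
ES_G = 9; EF_G = 9+12 = 21
ES_H = 11; EF_H = 11+3 = 14
ES_I = max(EF_B=11, EF_D=22, EF_F=34, EF_G=21, EF_H=14) = 34; EF_I = 34+3 = 37
Expected project duration μ = 37 days. Critical path: A → C → E → F → I.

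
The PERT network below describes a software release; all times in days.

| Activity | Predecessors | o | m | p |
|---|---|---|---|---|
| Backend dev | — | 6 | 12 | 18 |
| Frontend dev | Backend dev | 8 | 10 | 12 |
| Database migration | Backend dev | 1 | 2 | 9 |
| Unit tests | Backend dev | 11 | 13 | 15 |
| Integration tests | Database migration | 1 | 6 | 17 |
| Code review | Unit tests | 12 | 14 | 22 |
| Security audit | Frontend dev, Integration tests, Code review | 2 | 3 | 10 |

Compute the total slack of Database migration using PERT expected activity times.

18 days

te_Backend dev = (6 + 4·12 + 18)/6 = 72/6 = 12
te_Frontend dev = (8 + 4·10 + 12)/6 = 60/6 = 10
te_Database migration = (1 + 4·2 + 9)/6 = 18/6 = 3
te_Unit tests = (11 + 4·13 + 15)/6 = 78/6 = 13
te_Integration tests = (1 + 4·6 + 17)/6 = 42/6 = 7
te_Code review = (12 + 4·14 + 22)/6 = 90/6 = 15
te_Security audit = (2 + 4·3 + 10)/6 = 24/6 = 4

Forward pass:
ES_Backend dev = 0; EF_Backend dev = 12
ES_Frontend dev = 12; EF_Frontend dev = 12+10 = 22
ES_Database migration = 12; EF_Database migration = 12+3 = 15
ES_Unit tests = 12; EF_Unit tests = 12+13 = 25
ES_Integration tests = 15; EF_Integration tests = 15+7 = 22
ES_Code review = 25; EF_Code review = 25+15 = 40
ES_Security audit = max(EF_Frontend dev=22, EF_Integration tests=22, EF_Code review=40) = 40; EF_Security audit = 40+4 = 44
Expected project duration μ = 44 days. Critical path: Backend dev → Unit tests → Code review → Security audit.

Backward pass:
LF_Security audit = 44; LS_Security audit = 44−4 = 40
LF_Code review = LS_Security audit = 40; LS_Code review = 40−15 = 25
LF_Integration tests = LS_Security audit = 40; LS_Integration tests = 40−7 = 33
LF_Unit tests = LS_Code review = 25; LS_Unit tests = 25−13 = 12
LF_Database migration = LS_Integration tests = 33; LS_Database migration = 33−3 = 30
LF_Frontend dev = LS_Security audit = 40; LS_Frontend dev = 40−10 = 30
LF_Backend dev = min(LS_Frontend dev=30, LS_Database migration=30, LS_Unit tests=12) = 12; LS_Backend dev = 12−12 = 0
Slack_Database migration = LS_Database migration − ES_Database migration = 30 − 12 = 18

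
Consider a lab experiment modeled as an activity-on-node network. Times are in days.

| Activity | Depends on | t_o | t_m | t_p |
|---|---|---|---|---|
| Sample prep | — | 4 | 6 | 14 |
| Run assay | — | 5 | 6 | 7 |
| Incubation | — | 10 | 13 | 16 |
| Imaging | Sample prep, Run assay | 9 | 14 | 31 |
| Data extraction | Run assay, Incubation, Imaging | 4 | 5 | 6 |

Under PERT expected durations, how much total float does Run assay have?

te_Sample prep = (4 + 4·6 + 14)/6 = 42/6 = 7
te_Run assay = (5 + 4·6 + 7)/6 = 36/6 = 6
te_Incubation = (10 + 4·13 + 16)/6 = 78/6 = 13
te_Imaging = (9 + 4·14 + 31)/6 = 96/6 = 16
te_Data extraction = (4 + 4·5 + 6)/6 = 30/6 = 5

Forward pass:
ES_Sample prep = 0; EF_Sample prep = 7
ES_Run assay = 0; EF_Run assay = 6
ES_Incubation = 0; EF_Incubation = 13
ES_Imaging = max(EF_Sample prep=7, EF_Run assay=6) = 7; EF_Imaging = 7+16 = 23
ES_Data extraction = max(EF_Run assay=6, EF_Incubation=13, EF_Imaging=23) = 23; EF_Data extraction = 23+5 = 28
Expected project duration μ = 28 days. Critical path: Sample prep → Imaging → Data extraction.

Backward pass:
LF_Data extraction = 28; LS_Data extraction = 28−5 = 23
LF_Imaging = LS_Data extraction = 23; LS_Imaging = 23−16 = 7
LF_Incubation = LS_Data extraction = 23; LS_Incubation = 23−13 = 10
LF_Run assay = min(LS_Imaging=7, LS_Data extraction=23) = 7; LS_Run assay = 7−6 = 1
LF_Sample prep = LS_Imaging = 7; LS_Sample prep = 7−7 = 0
Slack_Run assay = LS_Run assay − ES_Run assay = 1 − 0 = 1

1 days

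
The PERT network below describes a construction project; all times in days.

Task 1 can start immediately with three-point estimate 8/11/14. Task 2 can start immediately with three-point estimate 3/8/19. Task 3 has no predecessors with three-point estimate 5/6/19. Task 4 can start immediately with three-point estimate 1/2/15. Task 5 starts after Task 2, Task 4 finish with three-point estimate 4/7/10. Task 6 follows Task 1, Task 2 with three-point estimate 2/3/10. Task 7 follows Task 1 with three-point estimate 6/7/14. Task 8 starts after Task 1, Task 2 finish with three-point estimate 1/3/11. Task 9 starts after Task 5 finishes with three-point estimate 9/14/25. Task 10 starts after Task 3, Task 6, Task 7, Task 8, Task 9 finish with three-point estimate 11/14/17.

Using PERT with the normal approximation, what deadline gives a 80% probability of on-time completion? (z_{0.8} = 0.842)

48.4 days

te_Task 1 = (8 + 4·11 + 14)/6 = 66/6 = 11; σ²_Task 1 = ((14−8)/6)² = 1.000
te_Task 2 = (3 + 4·8 + 19)/6 = 54/6 = 9; σ²_Task 2 = ((19−3)/6)² = 7.111
te_Task 3 = (5 + 4·6 + 19)/6 = 48/6 = 8; σ²_Task 3 = ((19−5)/6)² = 5.444
te_Task 4 = (1 + 4·2 + 15)/6 = 24/6 = 4; σ²_Task 4 = ((15−1)/6)² = 5.444
te_Task 5 = (4 + 4·7 + 10)/6 = 42/6 = 7; σ²_Task 5 = ((10−4)/6)² = 1.000
te_Task 6 = (2 + 4·3 + 10)/6 = 24/6 = 4; σ²_Task 6 = ((10−2)/6)² = 1.778
te_Task 7 = (6 + 4·7 + 14)/6 = 48/6 = 8; σ²_Task 7 = ((14−6)/6)² = 1.778
te_Task 8 = (1 + 4·3 + 11)/6 = 24/6 = 4; σ²_Task 8 = ((11−1)/6)² = 2.778
te_Task 9 = (9 + 4·14 + 25)/6 = 90/6 = 15; σ²_Task 9 = ((25−9)/6)² = 7.111
te_Task 10 = (11 + 4·14 + 17)/6 = 84/6 = 14; σ²_Task 10 = ((17−11)/6)² = 1.000

Forward pass:
ES_Task 1 = 0; EF_Task 1 = 11
ES_Task 2 = 0; EF_Task 2 = 9
ES_Task 3 = 0; EF_Task 3 = 8
ES_Task 4 = 0; EF_Task 4 = 4
ES_Task 5 = max(EF_Task 2=9, EF_Task 4=4) = 9; EF_Task 5 = 9+7 = 16
ES_Task 6 = max(EF_Task 1=11, EF_Task 2=9) = 11; EF_Task 6 = 11+4 = 15
ES_Task 7 = 11; EF_Task 7 = 11+8 = 19
ES_Task 8 = max(EF_Task 1=11, EF_Task 2=9) = 11; EF_Task 8 = 11+4 = 15
ES_Task 9 = 16; EF_Task 9 = 16+15 = 31
ES_Task 10 = max(EF_Task 3=8, EF_Task 6=15, EF_Task 7=19, EF_Task 8=15, EF_Task 9=31) = 31; EF_Task 10 = 31+14 = 45
Expected project duration μ = 45 days. Critical path: Task 2 → Task 5 → Task 9 → Task 10.

Variance along critical path = 7.111 + 1.000 + 7.111 + 1.000 = 16.222; σ = 4.028 days.
D = μ + z·σ = 45 + 0.842·4.028 = 48.4 days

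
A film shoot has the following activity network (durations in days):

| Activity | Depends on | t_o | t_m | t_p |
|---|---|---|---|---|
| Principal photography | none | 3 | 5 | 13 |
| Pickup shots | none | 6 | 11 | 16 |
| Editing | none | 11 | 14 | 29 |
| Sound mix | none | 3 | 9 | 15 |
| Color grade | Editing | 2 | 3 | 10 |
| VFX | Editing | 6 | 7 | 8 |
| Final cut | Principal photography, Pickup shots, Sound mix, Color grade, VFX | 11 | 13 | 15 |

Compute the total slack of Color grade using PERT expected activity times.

te_Principal photography = (3 + 4·5 + 13)/6 = 36/6 = 6
te_Pickup shots = (6 + 4·11 + 16)/6 = 66/6 = 11
te_Editing = (11 + 4·14 + 29)/6 = 96/6 = 16
te_Sound mix = (3 + 4·9 + 15)/6 = 54/6 = 9
te_Color grade = (2 + 4·3 + 10)/6 = 24/6 = 4
te_VFX = (6 + 4·7 + 8)/6 = 42/6 = 7
te_Final cut = (11 + 4·13 + 15)/6 = 78/6 = 13

Forward pass:
ES_Principal photography = 0; EF_Principal photography = 6
ES_Pickup shots = 0; EF_Pickup shots = 11
ES_Editing = 0; EF_Editing = 16
ES_Sound mix = 0; EF_Sound mix = 9
ES_Color grade = 16; EF_Color grade = 16+4 = 20
ES_VFX = 16; EF_VFX = 16+7 = 23
ES_Final cut = max(EF_Principal photography=6, EF_Pickup shots=11, EF_Sound mix=9, EF_Color grade=20, EF_VFX=23) = 23; EF_Final cut = 23+13 = 36
Expected project duration μ = 36 days. Critical path: Editing → VFX → Final cut.

Backward pass:
LF_Final cut = 36; LS_Final cut = 36−13 = 23
LF_VFX = LS_Final cut = 23; LS_VFX = 23−7 = 16
LF_Color grade = LS_Final cut = 23; LS_Color grade = 23−4 = 19
LF_Sound mix = LS_Final cut = 23; LS_Sound mix = 23−9 = 14
LF_Editing = min(LS_Color grade=19, LS_VFX=16) = 16; LS_Editing = 16−16 = 0
LF_Pickup shots = LS_Final cut = 23; LS_Pickup shots = 23−11 = 12
LF_Principal photography = LS_Final cut = 23; LS_Principal photography = 23−6 = 17
Slack_Color grade = LS_Color grade − ES_Color grade = 19 − 16 = 3

3 days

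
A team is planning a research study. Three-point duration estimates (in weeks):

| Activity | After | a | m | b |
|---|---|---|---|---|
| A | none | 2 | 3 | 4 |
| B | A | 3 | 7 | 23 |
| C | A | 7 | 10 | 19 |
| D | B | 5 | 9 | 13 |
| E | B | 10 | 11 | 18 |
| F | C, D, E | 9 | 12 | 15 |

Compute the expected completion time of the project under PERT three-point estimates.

36 weeks

te_A = (2 + 4·3 + 4)/6 = 18/6 = 3
te_B = (3 + 4·7 + 23)/6 = 54/6 = 9
te_C = (7 + 4·10 + 19)/6 = 66/6 = 11
te_D = (5 + 4·9 + 13)/6 = 54/6 = 9
te_E = (10 + 4·11 + 18)/6 = 72/6 = 12
te_F = (9 + 4·12 + 15)/6 = 72/6 = 12

Forward pass:
ES_A = 0; EF_A = 3
ES_B = 3; EF_B = 3+9 = 12
ES_C = 3; EF_C = 3+11 = 14
ES_D = 12; EF_D = 12+9 = 21
ES_E = 12; EF_E = 12+12 = 24
ES_F = max(EF_C=14, EF_D=21, EF_E=24) = 24; EF_F = 24+12 = 36
Expected project duration μ = 36 weeks. Critical path: A → B → E → F.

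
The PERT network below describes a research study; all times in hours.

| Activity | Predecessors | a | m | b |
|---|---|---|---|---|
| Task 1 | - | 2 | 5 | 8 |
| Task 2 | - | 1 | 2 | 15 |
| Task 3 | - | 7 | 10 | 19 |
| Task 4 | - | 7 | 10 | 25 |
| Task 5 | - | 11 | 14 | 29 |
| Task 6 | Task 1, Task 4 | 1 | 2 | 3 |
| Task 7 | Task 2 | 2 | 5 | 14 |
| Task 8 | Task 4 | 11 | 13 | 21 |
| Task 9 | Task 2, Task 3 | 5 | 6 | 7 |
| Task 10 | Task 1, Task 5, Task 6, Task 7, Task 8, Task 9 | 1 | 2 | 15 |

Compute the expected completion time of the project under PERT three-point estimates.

te_Task 1 = (2 + 4·5 + 8)/6 = 30/6 = 5
te_Task 2 = (1 + 4·2 + 15)/6 = 24/6 = 4
te_Task 3 = (7 + 4·10 + 19)/6 = 66/6 = 11
te_Task 4 = (7 + 4·10 + 25)/6 = 72/6 = 12
te_Task 5 = (11 + 4·14 + 29)/6 = 96/6 = 16
te_Task 6 = (1 + 4·2 + 3)/6 = 12/6 = 2
te_Task 7 = (2 + 4·5 + 14)/6 = 36/6 = 6
te_Task 8 = (11 + 4·13 + 21)/6 = 84/6 = 14
te_Task 9 = (5 + 4·6 + 7)/6 = 36/6 = 6
te_Task 10 = (1 + 4·2 + 15)/6 = 24/6 = 4

Forward pass:
ES_Task 1 = 0; EF_Task 1 = 5
ES_Task 2 = 0; EF_Task 2 = 4
ES_Task 3 = 0; EF_Task 3 = 11
ES_Task 4 = 0; EF_Task 4 = 12
ES_Task 5 = 0; EF_Task 5 = 16
ES_Task 6 = max(EF_Task 1=5, EF_Task 4=12) = 12; EF_Task 6 = 12+2 = 14
ES_Task 7 = 4; EF_Task 7 = 4+6 = 10
ES_Task 8 = 12; EF_Task 8 = 12+14 = 26
ES_Task 9 = max(EF_Task 2=4, EF_Task 3=11) = 11; EF_Task 9 = 11+6 = 17
ES_Task 10 = max(EF_Task 1=5, EF_Task 5=16, EF_Task 6=14, EF_Task 7=10, EF_Task 8=26, EF_Task 9=17) = 26; EF_Task 10 = 26+4 = 30
Expected project duration μ = 30 hours. Critical path: Task 4 → Task 8 → Task 10.

30 hours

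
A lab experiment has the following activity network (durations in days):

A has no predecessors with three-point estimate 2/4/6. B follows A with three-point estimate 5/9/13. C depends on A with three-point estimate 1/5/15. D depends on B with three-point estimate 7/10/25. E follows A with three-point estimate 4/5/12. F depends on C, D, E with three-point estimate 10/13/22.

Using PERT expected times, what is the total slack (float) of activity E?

te_A = (2 + 4·4 + 6)/6 = 24/6 = 4
te_B = (5 + 4·9 + 13)/6 = 54/6 = 9
te_C = (1 + 4·5 + 15)/6 = 36/6 = 6
te_D = (7 + 4·10 + 25)/6 = 72/6 = 12
te_E = (4 + 4·5 + 12)/6 = 36/6 = 6
te_F = (10 + 4·13 + 22)/6 = 84/6 = 14

Forward pass:
ES_A = 0; EF_A = 4
ES_B = 4; EF_B = 4+9 = 13
ES_C = 4; EF_C = 4+6 = 10
ES_D = 13; EF_D = 13+12 = 25
ES_E = 4; EF_E = 4+6 = 10
ES_F = max(EF_C=10, EF_D=25, EF_E=10) = 25; EF_F = 25+14 = 39
Expected project duration μ = 39 days. Critical path: A → B → D → F.

Backward pass:
LF_F = 39; LS_F = 39−14 = 25
LF_E = LS_F = 25; LS_E = 25−6 = 19
LF_D = LS_F = 25; LS_D = 25−12 = 13
LF_C = LS_F = 25; LS_C = 25−6 = 19
LF_B = LS_D = 13; LS_B = 13−9 = 4
LF_A = min(LS_B=4, LS_C=19, LS_E=19) = 4; LS_A = 4−4 = 0
Slack_E = LS_E − ES_E = 19 − 4 = 15

15 days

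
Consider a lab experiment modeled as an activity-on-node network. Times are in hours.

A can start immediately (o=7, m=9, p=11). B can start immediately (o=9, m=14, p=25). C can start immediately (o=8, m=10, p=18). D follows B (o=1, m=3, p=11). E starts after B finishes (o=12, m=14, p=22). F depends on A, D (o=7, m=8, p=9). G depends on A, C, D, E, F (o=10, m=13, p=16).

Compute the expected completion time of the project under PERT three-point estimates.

43 hours

te_A = (7 + 4·9 + 11)/6 = 54/6 = 9
te_B = (9 + 4·14 + 25)/6 = 90/6 = 15
te_C = (8 + 4·10 + 18)/6 = 66/6 = 11
te_D = (1 + 4·3 + 11)/6 = 24/6 = 4
te_E = (12 + 4·14 + 22)/6 = 90/6 = 15
te_F = (7 + 4·8 + 9)/6 = 48/6 = 8
te_G = (10 + 4·13 + 16)/6 = 78/6 = 13

Forward pass:
ES_A = 0; EF_A = 9
ES_B = 0; EF_B = 15
ES_C = 0; EF_C = 11
ES_D = 15; EF_D = 15+4 = 19
ES_E = 15; EF_E = 15+15 = 30
ES_F = max(EF_A=9, EF_D=19) = 19; EF_F = 19+8 = 27
ES_G = max(EF_A=9, EF_C=11, EF_D=19, EF_E=30, EF_F=27) = 30; EF_G = 30+13 = 43
Expected project duration μ = 43 hours. Critical path: B → E → G.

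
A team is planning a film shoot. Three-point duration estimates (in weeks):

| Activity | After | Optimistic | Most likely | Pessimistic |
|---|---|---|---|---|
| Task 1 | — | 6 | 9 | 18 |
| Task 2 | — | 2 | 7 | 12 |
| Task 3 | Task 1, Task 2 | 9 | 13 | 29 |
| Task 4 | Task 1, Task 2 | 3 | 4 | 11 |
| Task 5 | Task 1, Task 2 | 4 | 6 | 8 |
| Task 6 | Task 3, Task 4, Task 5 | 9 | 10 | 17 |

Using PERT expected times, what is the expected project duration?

36 weeks

te_Task 1 = (6 + 4·9 + 18)/6 = 60/6 = 10
te_Task 2 = (2 + 4·7 + 12)/6 = 42/6 = 7
te_Task 3 = (9 + 4·13 + 29)/6 = 90/6 = 15
te_Task 4 = (3 + 4·4 + 11)/6 = 30/6 = 5
te_Task 5 = (4 + 4·6 + 8)/6 = 36/6 = 6
te_Task 6 = (9 + 4·10 + 17)/6 = 66/6 = 11

Forward pass:
ES_Task 1 = 0; EF_Task 1 = 10
ES_Task 2 = 0; EF_Task 2 = 7
ES_Task 3 = max(EF_Task 1=10, EF_Task 2=7) = 10; EF_Task 3 = 10+15 = 25
ES_Task 4 = max(EF_Task 1=10, EF_Task 2=7) = 10; EF_Task 4 = 10+5 = 15
ES_Task 5 = max(EF_Task 1=10, EF_Task 2=7) = 10; EF_Task 5 = 10+6 = 16
ES_Task 6 = max(EF_Task 3=25, EF_Task 4=15, EF_Task 5=16) = 25; EF_Task 6 = 25+11 = 36
Expected project duration μ = 36 weeks. Critical path: Task 1 → Task 3 → Task 6.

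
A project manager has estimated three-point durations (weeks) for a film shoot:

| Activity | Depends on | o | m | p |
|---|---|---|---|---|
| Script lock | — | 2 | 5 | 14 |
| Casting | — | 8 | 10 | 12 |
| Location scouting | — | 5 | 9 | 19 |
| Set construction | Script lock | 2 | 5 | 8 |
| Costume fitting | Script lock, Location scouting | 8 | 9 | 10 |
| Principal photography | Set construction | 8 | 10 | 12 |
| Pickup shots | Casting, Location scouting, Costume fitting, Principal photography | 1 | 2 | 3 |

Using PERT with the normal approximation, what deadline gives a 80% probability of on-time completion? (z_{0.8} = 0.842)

25.0 weeks

te_Script lock = (2 + 4·5 + 14)/6 = 36/6 = 6; σ²_Script lock = ((14−2)/6)² = 4.000
te_Casting = (8 + 4·10 + 12)/6 = 60/6 = 10; σ²_Casting = ((12−8)/6)² = 0.444
te_Location scouting = (5 + 4·9 + 19)/6 = 60/6 = 10; σ²_Location scouting = ((19−5)/6)² = 5.444
te_Set construction = (2 + 4·5 + 8)/6 = 30/6 = 5; σ²_Set construction = ((8−2)/6)² = 1.000
te_Costume fitting = (8 + 4·9 + 10)/6 = 54/6 = 9; σ²_Costume fitting = ((10−8)/6)² = 0.111
te_Principal photography = (8 + 4·10 + 12)/6 = 60/6 = 10; σ²_Principal photography = ((12−8)/6)² = 0.444
te_Pickup shots = (1 + 4·2 + 3)/6 = 12/6 = 2; σ²_Pickup shots = ((3−1)/6)² = 0.111

Forward pass:
ES_Script lock = 0; EF_Script lock = 6
ES_Casting = 0; EF_Casting = 10
ES_Location scouting = 0; EF_Location scouting = 10
ES_Set construction = 6; EF_Set construction = 6+5 = 11
ES_Costume fitting = max(EF_Script lock=6, EF_Location scouting=10) = 10; EF_Costume fitting = 10+9 = 19
ES_Principal photography = 11; EF_Principal photography = 11+10 = 21
ES_Pickup shots = max(EF_Casting=10, EF_Location scouting=10, EF_Costume fitting=19, EF_Principal photography=21) = 21; EF_Pickup shots = 21+2 = 23
Expected project duration μ = 23 weeks. Critical path: Script lock → Set construction → Principal photography → Pickup shots.

Variance along critical path = 4.000 + 1.000 + 0.444 + 0.111 = 5.556; σ = 2.357 weeks.
D = μ + z·σ = 23 + 0.842·2.357 = 25.0 weeks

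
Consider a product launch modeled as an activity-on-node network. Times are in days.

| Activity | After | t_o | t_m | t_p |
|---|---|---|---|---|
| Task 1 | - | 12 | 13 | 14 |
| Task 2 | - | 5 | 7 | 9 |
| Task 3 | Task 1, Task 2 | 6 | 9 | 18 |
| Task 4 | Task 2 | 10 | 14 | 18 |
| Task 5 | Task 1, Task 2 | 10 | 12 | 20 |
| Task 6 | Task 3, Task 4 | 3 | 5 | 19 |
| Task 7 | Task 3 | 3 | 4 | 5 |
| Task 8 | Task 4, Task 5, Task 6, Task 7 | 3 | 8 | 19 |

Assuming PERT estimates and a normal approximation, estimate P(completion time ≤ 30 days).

0.018

te_Task 1 = (12 + 4·13 + 14)/6 = 78/6 = 13; σ²_Task 1 = ((14−12)/6)² = 0.111
te_Task 2 = (5 + 4·7 + 9)/6 = 42/6 = 7; σ²_Task 2 = ((9−5)/6)² = 0.444
te_Task 3 = (6 + 4·9 + 18)/6 = 60/6 = 10; σ²_Task 3 = ((18−6)/6)² = 4.000
te_Task 4 = (10 + 4·14 + 18)/6 = 84/6 = 14; σ²_Task 4 = ((18−10)/6)² = 1.778
te_Task 5 = (10 + 4·12 + 20)/6 = 78/6 = 13; σ²_Task 5 = ((20−10)/6)² = 2.778
te_Task 6 = (3 + 4·5 + 19)/6 = 42/6 = 7; σ²_Task 6 = ((19−3)/6)² = 7.111
te_Task 7 = (3 + 4·4 + 5)/6 = 24/6 = 4; σ²_Task 7 = ((5−3)/6)² = 0.111
te_Task 8 = (3 + 4·8 + 19)/6 = 54/6 = 9; σ²_Task 8 = ((19−3)/6)² = 7.111

Forward pass:
ES_Task 1 = 0; EF_Task 1 = 13
ES_Task 2 = 0; EF_Task 2 = 7
ES_Task 3 = max(EF_Task 1=13, EF_Task 2=7) = 13; EF_Task 3 = 13+10 = 23
ES_Task 4 = 7; EF_Task 4 = 7+14 = 21
ES_Task 5 = max(EF_Task 1=13, EF_Task 2=7) = 13; EF_Task 5 = 13+13 = 26
ES_Task 6 = max(EF_Task 3=23, EF_Task 4=21) = 23; EF_Task 6 = 23+7 = 30
ES_Task 7 = 23; EF_Task 7 = 23+4 = 27
ES_Task 8 = max(EF_Task 4=21, EF_Task 5=26, EF_Task 6=30, EF_Task 7=27) = 30; EF_Task 8 = 30+9 = 39
Expected project duration μ = 39 days. Critical path: Task 1 → Task 3 → Task 6 → Task 8.

Variance along critical path = 0.111 + 4.000 + 7.111 + 7.111 = 18.333; σ = √18.333 = 4.282 days.
Z = (30 − 39) / 4.282 = -2.102
P(T ≤ 30) = Φ(-2.102) ≈ 0.018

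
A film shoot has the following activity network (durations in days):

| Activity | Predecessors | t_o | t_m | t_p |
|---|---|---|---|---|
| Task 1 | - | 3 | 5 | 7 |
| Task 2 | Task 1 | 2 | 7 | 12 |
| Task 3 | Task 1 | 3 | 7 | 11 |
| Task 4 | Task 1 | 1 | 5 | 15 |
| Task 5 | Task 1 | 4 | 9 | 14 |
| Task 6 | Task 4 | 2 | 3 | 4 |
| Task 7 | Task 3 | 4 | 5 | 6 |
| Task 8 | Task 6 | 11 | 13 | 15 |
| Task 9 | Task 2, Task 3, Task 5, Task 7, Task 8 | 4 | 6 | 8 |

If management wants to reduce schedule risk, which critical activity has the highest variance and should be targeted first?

Task 4

te_Task 1 = (3 + 4·5 + 7)/6 = 30/6 = 5; σ²_Task 1 = ((7−3)/6)² = 0.444
te_Task 2 = (2 + 4·7 + 12)/6 = 42/6 = 7; σ²_Task 2 = ((12−2)/6)² = 2.778
te_Task 3 = (3 + 4·7 + 11)/6 = 42/6 = 7; σ²_Task 3 = ((11−3)/6)² = 1.778
te_Task 4 = (1 + 4·5 + 15)/6 = 36/6 = 6; σ²_Task 4 = ((15−1)/6)² = 5.444
te_Task 5 = (4 + 4·9 + 14)/6 = 54/6 = 9; σ²_Task 5 = ((14−4)/6)² = 2.778
te_Task 6 = (2 + 4·3 + 4)/6 = 18/6 = 3; σ²_Task 6 = ((4−2)/6)² = 0.111
te_Task 7 = (4 + 4·5 + 6)/6 = 30/6 = 5; σ²_Task 7 = ((6−4)/6)² = 0.111
te_Task 8 = (11 + 4·13 + 15)/6 = 78/6 = 13; σ²_Task 8 = ((15−11)/6)² = 0.444
te_Task 9 = (4 + 4·6 + 8)/6 = 36/6 = 6; σ²_Task 9 = ((8−4)/6)² = 0.444

Forward pass:
ES_Task 1 = 0; EF_Task 1 = 5
ES_Task 2 = 5; EF_Task 2 = 5+7 = 12
ES_Task 3 = 5; EF_Task 3 = 5+7 = 12
ES_Task 4 = 5; EF_Task 4 = 5+6 = 11
ES_Task 5 = 5; EF_Task 5 = 5+9 = 14
ES_Task 6 = 11; EF_Task 6 = 11+3 = 14
ES_Task 7 = 12; EF_Task 7 = 12+5 = 17
ES_Task 8 = 14; EF_Task 8 = 14+13 = 27
ES_Task 9 = max(EF_Task 2=12, EF_Task 3=12, EF_Task 5=14, EF_Task 7=17, EF_Task 8=27) = 27; EF_Task 9 = 27+6 = 33
Expected project duration μ = 33 days. Critical path: Task 1 → Task 4 → Task 6 → Task 8 → Task 9.

Variances on critical path: σ²_Task 1=0.444, σ²_Task 4=5.444, σ²_Task 6=0.111, σ²_Task 8=0.444, σ²_Task 9=0.444.
Largest is σ²_Task 4 = 5.444.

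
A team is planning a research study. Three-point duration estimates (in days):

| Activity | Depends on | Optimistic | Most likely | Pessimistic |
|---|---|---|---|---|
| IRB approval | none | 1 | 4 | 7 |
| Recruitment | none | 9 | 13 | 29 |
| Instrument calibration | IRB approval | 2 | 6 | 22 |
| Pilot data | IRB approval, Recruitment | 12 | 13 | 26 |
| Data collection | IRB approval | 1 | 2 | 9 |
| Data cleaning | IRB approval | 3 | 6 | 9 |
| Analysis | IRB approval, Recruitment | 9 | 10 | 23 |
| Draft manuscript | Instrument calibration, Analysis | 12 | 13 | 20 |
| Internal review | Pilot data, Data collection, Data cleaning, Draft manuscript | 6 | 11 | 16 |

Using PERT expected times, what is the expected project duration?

te_IRB approval = (1 + 4·4 + 7)/6 = 24/6 = 4
te_Recruitment = (9 + 4·13 + 29)/6 = 90/6 = 15
te_Instrument calibration = (2 + 4·6 + 22)/6 = 48/6 = 8
te_Pilot data = (12 + 4·13 + 26)/6 = 90/6 = 15
te_Data collection = (1 + 4·2 + 9)/6 = 18/6 = 3
te_Data cleaning = (3 + 4·6 + 9)/6 = 36/6 = 6
te_Analysis = (9 + 4·10 + 23)/6 = 72/6 = 12
te_Draft manuscript = (12 + 4·13 + 20)/6 = 84/6 = 14
te_Internal review = (6 + 4·11 + 16)/6 = 66/6 = 11

Forward pass:
ES_IRB approval = 0; EF_IRB approval = 4
ES_Recruitment = 0; EF_Recruitment = 15
ES_Instrument calibration = 4; EF_Instrument calibration = 4+8 = 12
ES_Pilot data = max(EF_IRB approval=4, EF_Recruitment=15) = 15; EF_Pilot data = 15+15 = 30
ES_Data collection = 4; EF_Data collection = 4+3 = 7
ES_Data cleaning = 4; EF_Data cleaning = 4+6 = 10
ES_Analysis = max(EF_IRB approval=4, EF_Recruitment=15) = 15; EF_Analysis = 15+12 = 27
ES_Draft manuscript = max(EF_Instrument calibration=12, EF_Analysis=27) = 27; EF_Draft manuscript = 27+14 = 41
ES_Internal review = max(EF_Pilot data=30, EF_Data collection=7, EF_Data cleaning=10, EF_Draft manuscript=41) = 41; EF_Internal review = 41+11 = 52
Expected project duration μ = 52 days. Critical path: Recruitment → Analysis → Draft manuscript → Internal review.

52 days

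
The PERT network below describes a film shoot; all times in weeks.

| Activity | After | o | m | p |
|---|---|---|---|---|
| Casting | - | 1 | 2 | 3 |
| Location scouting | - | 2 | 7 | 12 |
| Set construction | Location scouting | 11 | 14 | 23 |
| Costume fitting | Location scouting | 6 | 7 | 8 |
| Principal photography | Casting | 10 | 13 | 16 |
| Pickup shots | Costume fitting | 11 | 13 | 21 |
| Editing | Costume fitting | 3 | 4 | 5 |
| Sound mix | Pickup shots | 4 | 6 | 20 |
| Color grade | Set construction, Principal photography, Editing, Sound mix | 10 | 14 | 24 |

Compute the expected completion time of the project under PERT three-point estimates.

te_Casting = (1 + 4·2 + 3)/6 = 12/6 = 2
te_Location scouting = (2 + 4·7 + 12)/6 = 42/6 = 7
te_Set construction = (11 + 4·14 + 23)/6 = 90/6 = 15
te_Costume fitting = (6 + 4·7 + 8)/6 = 42/6 = 7
te_Principal photography = (10 + 4·13 + 16)/6 = 78/6 = 13
te_Pickup shots = (11 + 4·13 + 21)/6 = 84/6 = 14
te_Editing = (3 + 4·4 + 5)/6 = 24/6 = 4
te_Sound mix = (4 + 4·6 + 20)/6 = 48/6 = 8
te_Color grade = (10 + 4·14 + 24)/6 = 90/6 = 15

Forward pass:
ES_Casting = 0; EF_Casting = 2
ES_Location scouting = 0; EF_Location scouting = 7
ES_Set construction = 7; EF_Set construction = 7+15 = 22
ES_Costume fitting = 7; EF_Costume fitting = 7+7 = 14
ES_Principal photography = 2; EF_Principal photography = 2+13 = 15
ES_Pickup shots = 14; EF_Pickup shots = 14+14 = 28
ES_Editing = 14; EF_Editing = 14+4 = 18
ES_Sound mix = 28; EF_Sound mix = 28+8 = 36
ES_Color grade = max(EF_Set construction=22, EF_Principal photography=15, EF_Editing=18, EF_Sound mix=36) = 36; EF_Color grade = 36+15 = 51
Expected project duration μ = 51 weeks. Critical path: Location scouting → Costume fitting → Pickup shots → Sound mix → Color grade.

51 weeks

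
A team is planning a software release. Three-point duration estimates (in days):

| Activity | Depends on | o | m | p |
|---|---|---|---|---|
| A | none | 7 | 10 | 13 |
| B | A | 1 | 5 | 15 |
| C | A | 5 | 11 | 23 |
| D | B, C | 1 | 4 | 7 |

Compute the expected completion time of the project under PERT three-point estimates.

26 days

te_A = (7 + 4·10 + 13)/6 = 60/6 = 10
te_B = (1 + 4·5 + 15)/6 = 36/6 = 6
te_C = (5 + 4·11 + 23)/6 = 72/6 = 12
te_D = (1 + 4·4 + 7)/6 = 24/6 = 4

Forward pass:
ES_A = 0; EF_A = 10
ES_B = 10; EF_B = 10+6 = 16
ES_C = 10; EF_C = 10+12 = 22
ES_D = max(EF_B=16, EF_C=22) = 22; EF_D = 22+4 = 26
Expected project duration μ = 26 days. Critical path: A → C → D.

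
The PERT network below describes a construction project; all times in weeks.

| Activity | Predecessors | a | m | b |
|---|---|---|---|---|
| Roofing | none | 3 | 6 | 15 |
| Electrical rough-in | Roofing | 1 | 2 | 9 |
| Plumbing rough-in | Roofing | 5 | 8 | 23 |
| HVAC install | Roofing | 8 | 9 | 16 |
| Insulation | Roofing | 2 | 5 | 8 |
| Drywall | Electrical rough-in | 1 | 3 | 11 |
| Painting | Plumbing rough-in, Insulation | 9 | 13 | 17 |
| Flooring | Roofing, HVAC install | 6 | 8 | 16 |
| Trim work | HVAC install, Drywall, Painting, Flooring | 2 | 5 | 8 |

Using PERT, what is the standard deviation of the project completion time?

te_Roofing = (3 + 4·6 + 15)/6 = 42/6 = 7; σ²_Roofing = ((15−3)/6)² = 4.000
te_Electrical rough-in = (1 + 4·2 + 9)/6 = 18/6 = 3; σ²_Electrical rough-in = ((9−1)/6)² = 1.778
te_Plumbing rough-in = (5 + 4·8 + 23)/6 = 60/6 = 10; σ²_Plumbing rough-in = ((23−5)/6)² = 9.000
te_HVAC install = (8 + 4·9 + 16)/6 = 60/6 = 10; σ²_HVAC install = ((16−8)/6)² = 1.778
te_Insulation = (2 + 4·5 + 8)/6 = 30/6 = 5; σ²_Insulation = ((8−2)/6)² = 1.000
te_Drywall = (1 + 4·3 + 11)/6 = 24/6 = 4; σ²_Drywall = ((11−1)/6)² = 2.778
te_Painting = (9 + 4·13 + 17)/6 = 78/6 = 13; σ²_Painting = ((17−9)/6)² = 1.778
te_Flooring = (6 + 4·8 + 16)/6 = 54/6 = 9; σ²_Flooring = ((16−6)/6)² = 2.778
te_Trim work = (2 + 4·5 + 8)/6 = 30/6 = 5; σ²_Trim work = ((8−2)/6)² = 1.000

Forward pass:
ES_Roofing = 0; EF_Roofing = 7
ES_Electrical rough-in = 7; EF_Electrical rough-in = 7+3 = 10
ES_Plumbing rough-in = 7; EF_Plumbing rough-in = 7+10 = 17
ES_HVAC install = 7; EF_HVAC install = 7+10 = 17
ES_Insulation = 7; EF_Insulation = 7+5 = 12
ES_Drywall = 10; EF_Drywall = 10+4 = 14
ES_Painting = max(EF_Plumbing rough-in=17, EF_Insulation=12) = 17; EF_Painting = 17+13 = 30
ES_Flooring = max(EF_Roofing=7, EF_HVAC install=17) = 17; EF_Flooring = 17+9 = 26
ES_Trim work = max(EF_HVAC install=17, EF_Drywall=14, EF_Painting=30, EF_Flooring=26) = 30; EF_Trim work = 30+5 = 35
Expected project duration μ = 35 weeks. Critical path: Roofing → Plumbing rough-in → Painting → Trim work.

Variance along critical path = 4.000 + 9.000 + 1.778 + 1.000 = 15.778
σ = √15.778 = 3.972 weeks

3.97 weeks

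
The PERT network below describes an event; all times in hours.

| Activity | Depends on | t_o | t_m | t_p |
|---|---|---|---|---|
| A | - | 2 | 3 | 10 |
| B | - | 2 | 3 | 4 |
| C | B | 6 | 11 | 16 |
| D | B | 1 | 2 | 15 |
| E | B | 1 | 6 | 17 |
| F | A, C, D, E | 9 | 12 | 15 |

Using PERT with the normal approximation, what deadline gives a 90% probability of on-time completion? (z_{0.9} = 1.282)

te_A = (2 + 4·3 + 10)/6 = 24/6 = 4; σ²_A = ((10−2)/6)² = 1.778
te_B = (2 + 4·3 + 4)/6 = 18/6 = 3; σ²_B = ((4−2)/6)² = 0.111
te_C = (6 + 4·11 + 16)/6 = 66/6 = 11; σ²_C = ((16−6)/6)² = 2.778
te_D = (1 + 4·2 + 15)/6 = 24/6 = 4; σ²_D = ((15−1)/6)² = 5.444
te_E = (1 + 4·6 + 17)/6 = 42/6 = 7; σ²_E = ((17−1)/6)² = 7.111
te_F = (9 + 4·12 + 15)/6 = 72/6 = 12; σ²_F = ((15−9)/6)² = 1.000

Forward pass:
ES_A = 0; EF_A = 4
ES_B = 0; EF_B = 3
ES_C = 3; EF_C = 3+11 = 14
ES_D = 3; EF_D = 3+4 = 7
ES_E = 3; EF_E = 3+7 = 10
ES_F = max(EF_A=4, EF_C=14, EF_D=7, EF_E=10) = 14; EF_F = 14+12 = 26
Expected project duration μ = 26 hours. Critical path: B → C → F.

Variance along critical path = 0.111 + 2.778 + 1.000 = 3.889; σ = 1.972 hours.
D = μ + z·σ = 26 + 1.282·1.972 = 28.5 hours

28.5 hours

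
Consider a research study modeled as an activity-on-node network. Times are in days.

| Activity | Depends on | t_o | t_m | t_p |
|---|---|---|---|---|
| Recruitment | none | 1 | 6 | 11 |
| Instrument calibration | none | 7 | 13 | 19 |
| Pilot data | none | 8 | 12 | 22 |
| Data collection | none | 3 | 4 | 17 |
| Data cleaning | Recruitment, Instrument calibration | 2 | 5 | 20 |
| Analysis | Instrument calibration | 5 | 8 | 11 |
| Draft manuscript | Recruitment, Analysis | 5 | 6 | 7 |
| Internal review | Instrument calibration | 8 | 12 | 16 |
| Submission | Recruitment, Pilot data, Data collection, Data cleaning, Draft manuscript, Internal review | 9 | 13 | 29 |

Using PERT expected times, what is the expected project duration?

te_Recruitment = (1 + 4·6 + 11)/6 = 36/6 = 6
te_Instrument calibration = (7 + 4·13 + 19)/6 = 78/6 = 13
te_Pilot data = (8 + 4·12 + 22)/6 = 78/6 = 13
te_Data collection = (3 + 4·4 + 17)/6 = 36/6 = 6
te_Data cleaning = (2 + 4·5 + 20)/6 = 42/6 = 7
te_Analysis = (5 + 4·8 + 11)/6 = 48/6 = 8
te_Draft manuscript = (5 + 4·6 + 7)/6 = 36/6 = 6
te_Internal review = (8 + 4·12 + 16)/6 = 72/6 = 12
te_Submission = (9 + 4·13 + 29)/6 = 90/6 = 15

Forward pass:
ES_Recruitment = 0; EF_Recruitment = 6
ES_Instrument calibration = 0; EF_Instrument calibration = 13
ES_Pilot data = 0; EF_Pilot data = 13
ES_Data collection = 0; EF_Data collection = 6
ES_Data cleaning = max(EF_Recruitment=6, EF_Instrument calibration=13) = 13; EF_Data cleaning = 13+7 = 20
ES_Analysis = 13; EF_Analysis = 13+8 = 21
ES_Draft manuscript = max(EF_Recruitment=6, EF_Analysis=21) = 21; EF_Draft manuscript = 21+6 = 27
ES_Internal review = 13; EF_Internal review = 13+12 = 25
ES_Submission = max(EF_Recruitment=6, EF_Pilot data=13, EF_Data collection=6, EF_Data cleaning=20, EF_Draft manuscript=27, EF_Internal review=25) = 27; EF_Submission = 27+15 = 42
Expected project duration μ = 42 days. Critical path: Instrument calibration → Analysis → Draft manuscript → Submission.

42 days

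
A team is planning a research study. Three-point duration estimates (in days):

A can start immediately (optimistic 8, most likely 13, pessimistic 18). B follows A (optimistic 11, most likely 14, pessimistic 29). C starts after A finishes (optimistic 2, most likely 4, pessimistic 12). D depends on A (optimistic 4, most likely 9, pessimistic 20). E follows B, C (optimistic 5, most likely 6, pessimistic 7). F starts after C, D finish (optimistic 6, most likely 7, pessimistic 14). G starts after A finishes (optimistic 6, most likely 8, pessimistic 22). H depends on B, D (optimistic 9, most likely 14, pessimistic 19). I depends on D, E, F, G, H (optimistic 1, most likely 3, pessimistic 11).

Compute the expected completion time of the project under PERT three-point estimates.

te_A = (8 + 4·13 + 18)/6 = 78/6 = 13
te_B = (11 + 4·14 + 29)/6 = 96/6 = 16
te_C = (2 + 4·4 + 12)/6 = 30/6 = 5
te_D = (4 + 4·9 + 20)/6 = 60/6 = 10
te_E = (5 + 4·6 + 7)/6 = 36/6 = 6
te_F = (6 + 4·7 + 14)/6 = 48/6 = 8
te_G = (6 + 4·8 + 22)/6 = 60/6 = 10
te_H = (9 + 4·14 + 19)/6 = 84/6 = 14
te_I = (1 + 4·3 + 11)/6 = 24/6 = 4

Forward pass:
ES_A = 0; EF_A = 13
ES_B = 13; EF_B = 13+16 = 29
ES_C = 13; EF_C = 13+5 = 18
ES_D = 13; EF_D = 13+10 = 23
ES_E = max(EF_B=29, EF_C=18) = 29; EF_E = 29+6 = 35
ES_F = max(EF_C=18, EF_D=23) = 23; EF_F = 23+8 = 31
ES_G = 13; EF_G = 13+10 = 23
ES_H = max(EF_B=29, EF_D=23) = 29; EF_H = 29+14 = 43
ES_I = max(EF_D=23, EF_E=35, EF_F=31, EF_G=23, EF_H=43) = 43; EF_I = 43+4 = 47
Expected project duration μ = 47 days. Critical path: A → B → H → I.

47 days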